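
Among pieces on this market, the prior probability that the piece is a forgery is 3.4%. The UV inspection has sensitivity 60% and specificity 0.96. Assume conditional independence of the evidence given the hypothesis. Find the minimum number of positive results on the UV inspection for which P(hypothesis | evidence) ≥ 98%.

Prior odds: 0.034 ÷ 0.966 = 17/483.
False-positive rate = 1 − 0.96 = 0.04; likelihood ratio of a positive = 0.6/0.04 = 15.
Target odds: 0.98 ÷ 0.02 = 49.
Require 15ⁿ ≥ 49 ÷ (17/483) = 23667/17.
15² = 225 falls short of 23667/17 but 15³ = 3375 reaches it, so n = 3.

3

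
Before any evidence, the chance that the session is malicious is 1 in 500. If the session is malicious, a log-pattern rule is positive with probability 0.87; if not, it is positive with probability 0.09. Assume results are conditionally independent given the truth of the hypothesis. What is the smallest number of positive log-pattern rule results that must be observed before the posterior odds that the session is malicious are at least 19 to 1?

Prior odds: 0.002 ÷ 0.998 = 1/499.
Likelihood ratio of a positive = 0.87/0.09 = 29/3.
Target odds = 19.
Need (1/499) × (29/3)ⁿ ≥ 19, i.e. (29/3)ⁿ ≥ 9481.
(29/3)⁴ = 707281/81 falls short of 9481 but (29/3)⁵ = 20511149/243 reaches it, so n = 5.

5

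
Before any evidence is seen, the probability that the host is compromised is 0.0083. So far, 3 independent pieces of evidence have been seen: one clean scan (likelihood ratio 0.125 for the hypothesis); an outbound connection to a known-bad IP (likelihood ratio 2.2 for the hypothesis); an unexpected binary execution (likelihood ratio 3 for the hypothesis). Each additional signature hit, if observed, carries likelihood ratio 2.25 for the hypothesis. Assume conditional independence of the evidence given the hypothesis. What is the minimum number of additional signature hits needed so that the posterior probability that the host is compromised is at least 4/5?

8

Prior odds = 0.0083/0.9917 = 83/9917.
Combined Bayes factor of the evidence already in hand = 0.125 × 2.2 × 3 = 0.825.
Odds after that evidence = (83/9917) × 0.825 = 2739/396680.
Target odds = 0.8/0.2 = 4.
Need 2.25ⁿ ≥ 4 ÷ (2739/396680) = 1586720/2739.
2.25⁷ = 4782969/16384 falls short of 1586720/2739 but 2.25⁸ = 43046721/65536 reaches it, so n = 8.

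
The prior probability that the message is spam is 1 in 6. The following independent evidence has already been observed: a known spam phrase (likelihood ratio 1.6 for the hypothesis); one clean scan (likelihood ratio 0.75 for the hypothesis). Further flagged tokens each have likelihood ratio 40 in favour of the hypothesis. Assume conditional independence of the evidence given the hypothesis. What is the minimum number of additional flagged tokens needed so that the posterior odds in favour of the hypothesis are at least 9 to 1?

1

Prior odds = (1/6)/(5/6) = 0.2.
Combined Bayes factor of the evidence already in hand = 1.6 × 0.75 = 1.2.
Odds after that evidence = 0.2 × 1.2 = 0.24.
Target odds = 9.
Need 40ⁿ ≥ 9 ÷ 0.24 = 37.5.
40¹ = 40, which meets the required 37.5; so n = 1.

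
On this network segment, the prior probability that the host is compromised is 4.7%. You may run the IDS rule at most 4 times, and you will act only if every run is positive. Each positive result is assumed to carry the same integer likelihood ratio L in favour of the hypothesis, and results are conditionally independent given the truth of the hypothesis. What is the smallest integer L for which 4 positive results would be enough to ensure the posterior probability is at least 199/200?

8

Prior odds = 0.047/0.953 = 47/953.
Target odds = 0.995/0.005 = 199.
Need L⁴ ≥ 199 ÷ (47/953) = 189647/47.
7⁴ = 2401 < 189647/47 ≤ 4096 = 8⁴, so L = 8.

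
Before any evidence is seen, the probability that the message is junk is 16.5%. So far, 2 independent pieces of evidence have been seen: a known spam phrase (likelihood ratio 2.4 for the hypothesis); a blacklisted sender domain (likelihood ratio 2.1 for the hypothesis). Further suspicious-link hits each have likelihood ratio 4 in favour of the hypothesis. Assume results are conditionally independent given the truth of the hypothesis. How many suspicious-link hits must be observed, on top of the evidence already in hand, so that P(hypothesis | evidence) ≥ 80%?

2

Prior odds = 0.165/0.835 = 33/167.
Combined Bayes factor of the evidence already in hand = 2.4 × 2.1 = 5.04.
Odds after that evidence = (33/167) × 5.04 = 4158/4175.
Target odds = 0.8/0.2 = 4.
Need 4ⁿ ≥ 4 ÷ (4158/4175) = 8350/2079.
4¹ = 4 falls short of 8350/2079 but 4² = 16 reaches it, so n = 2.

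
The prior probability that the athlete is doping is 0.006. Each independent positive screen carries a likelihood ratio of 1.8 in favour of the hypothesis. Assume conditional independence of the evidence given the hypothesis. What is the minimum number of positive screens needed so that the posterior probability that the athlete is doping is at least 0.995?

Prior odds: 0.006 ÷ 0.994 = 3/497.
Likelihood ratio per positive screen = 1.8.
Target posterior odds = 0.995/0.005 = 199.
Require 1.8ⁿ ≥ 199 ÷ (3/497) = 98903/3.
1.8¹⁷ ≈21859.1 falls short of 98903/3 but 1.8¹⁸ ≈39346.4 reaches it, so n = 18.

18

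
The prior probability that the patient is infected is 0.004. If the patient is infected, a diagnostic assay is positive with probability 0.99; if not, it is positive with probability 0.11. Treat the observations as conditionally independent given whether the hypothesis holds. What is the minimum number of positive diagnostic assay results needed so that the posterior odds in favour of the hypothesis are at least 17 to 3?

Prior odds: 0.004 ÷ 0.996 = 1/249.
Likelihood ratio of a positive = 0.99/0.11 = 9.
Target odds = 17/3.
Require 9ⁿ ≥ 17/3 ÷ (1/249) = 1411.
9³ = 729 falls short of 1411 but 9⁴ = 6561 reaches it, so n = 4.

4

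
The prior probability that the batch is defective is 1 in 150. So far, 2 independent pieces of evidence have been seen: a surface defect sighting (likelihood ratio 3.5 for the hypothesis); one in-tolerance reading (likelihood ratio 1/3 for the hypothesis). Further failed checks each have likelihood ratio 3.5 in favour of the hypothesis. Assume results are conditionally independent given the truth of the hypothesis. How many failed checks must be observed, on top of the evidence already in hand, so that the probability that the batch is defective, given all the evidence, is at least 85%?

Prior odds = (1/150)/(149/150) = 1/149.
Combined Bayes factor of the evidence already in hand = 3.5 × (1/3) = 7/6.
Odds after that evidence = (1/149) × 7/6 = 7/894.
Target odds = 0.85/0.15 = 17/3.
Need 3.5ⁿ ≥ 17/3 ÷ (7/894) = 5066/7.
3.5⁵ = 525.21875 falls short of 5066/7 but 3.5⁶ = 1838.265625 reaches it, so n = 6.

6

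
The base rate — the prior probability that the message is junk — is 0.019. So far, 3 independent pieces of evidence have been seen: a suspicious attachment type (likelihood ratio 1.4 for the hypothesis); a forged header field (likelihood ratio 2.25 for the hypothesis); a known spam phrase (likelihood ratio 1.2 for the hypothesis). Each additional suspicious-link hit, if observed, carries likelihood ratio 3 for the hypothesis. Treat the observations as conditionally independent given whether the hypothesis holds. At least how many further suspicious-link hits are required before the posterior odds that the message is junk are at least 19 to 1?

6

Prior odds = 0.019/0.981 = 19/981.
Combined Bayes factor of the evidence already in hand = 1.4 × 2.25 × 1.2 = 3.78.
Odds after that evidence = (19/981) × 3.78 = 399/5450.
Target odds = 19.
Need 3ⁿ ≥ 19 ÷ (399/5450) = 5450/21.
3⁵ = 243 falls short of 5450/21 but 3⁶ = 729 reaches it, so n = 6.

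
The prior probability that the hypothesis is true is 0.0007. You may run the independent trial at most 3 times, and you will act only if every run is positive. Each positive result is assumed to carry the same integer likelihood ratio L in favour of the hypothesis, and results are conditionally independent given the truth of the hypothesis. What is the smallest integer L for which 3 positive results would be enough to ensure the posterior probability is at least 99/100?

53

Prior odds = 0.0007/0.9993 = 7/9993.
Target odds = 0.99/0.01 = 99.
Need L³ ≥ 99 ÷ (7/9993) = 989307/7.
52³ = 140608 < 989307/7 ≤ 148877 = 53³, so L = 53.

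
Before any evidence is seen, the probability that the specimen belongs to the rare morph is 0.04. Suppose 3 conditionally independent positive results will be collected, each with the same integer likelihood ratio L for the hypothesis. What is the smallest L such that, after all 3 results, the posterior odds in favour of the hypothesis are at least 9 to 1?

6

Prior odds = 0.04/0.96 = 1/24.
Target odds = 9.
Need L³ ≥ 9 ÷ (1/24) = 216.
5³ = 125 < 216 ≤ 216 = 6³, so L = 6.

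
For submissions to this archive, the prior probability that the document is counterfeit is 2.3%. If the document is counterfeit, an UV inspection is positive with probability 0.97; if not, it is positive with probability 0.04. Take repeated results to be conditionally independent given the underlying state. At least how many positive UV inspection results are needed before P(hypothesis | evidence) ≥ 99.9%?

4

Prior odds = 0.023/0.977 = 23/977.
Likelihood ratio of a positive = 0.97/0.04 = 24.25.
Target odds: 0.999 ÷ 0.001 = 999.
Require 24.25ⁿ ≥ 999 ÷ (23/977) = 976023/23.
24.25³ = 912673/64 falls short of 976023/23 but 24.25⁴ = 88529281/256 reaches it, so n = 4.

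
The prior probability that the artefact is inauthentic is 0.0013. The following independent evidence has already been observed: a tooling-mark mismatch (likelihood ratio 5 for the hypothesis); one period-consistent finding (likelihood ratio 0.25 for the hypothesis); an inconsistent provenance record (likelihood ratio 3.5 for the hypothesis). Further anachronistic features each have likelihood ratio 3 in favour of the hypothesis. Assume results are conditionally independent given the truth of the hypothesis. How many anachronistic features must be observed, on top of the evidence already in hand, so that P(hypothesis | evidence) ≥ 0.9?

7

Prior odds = 0.0013/0.9987 = 13/9987.
Combined Bayes factor of the evidence already in hand = 5 × 0.25 × 3.5 = 4.375.
Odds after that evidence = (13/9987) × 4.375 = 455/79896.
Target odds = 0.9/0.1 = 9.
Need 3ⁿ ≥ 9 ÷ (455/79896) = 719064/455.
3⁶ = 729 falls short of 719064/455 but 3⁷ = 2187 reaches it, so n = 7.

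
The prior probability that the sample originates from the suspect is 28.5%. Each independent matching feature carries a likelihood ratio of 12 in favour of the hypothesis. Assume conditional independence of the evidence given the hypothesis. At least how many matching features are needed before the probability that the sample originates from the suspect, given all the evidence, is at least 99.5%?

3

Prior odds: 0.285 ÷ 0.715 = 57/143.
Likelihood ratio per matching feature = 12.
Target posterior odds = 0.995/0.005 = 199.
Require 12ⁿ ≥ 199 ÷ (57/143) = 28457/57.
12² = 144 falls short of 28457/57 but 12³ = 1728 reaches it, so n = 3.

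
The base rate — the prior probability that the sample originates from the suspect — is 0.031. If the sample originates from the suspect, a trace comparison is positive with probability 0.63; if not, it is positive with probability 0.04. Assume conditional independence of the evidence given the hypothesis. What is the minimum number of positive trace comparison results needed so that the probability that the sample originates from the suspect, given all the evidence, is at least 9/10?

Prior odds = 0.031/0.969 = 31/969.
Likelihood ratio of a positive = 0.63/0.04 = 15.75.
Target posterior odds = 0.9/0.1 = 9.
Require 15.75ⁿ ≥ 9 ÷ (31/969) = 8721/31.
15.75² = 248.0625 falls short of 8721/31 but 15.75³ = 3906.984375 reaches it, so n = 3.

3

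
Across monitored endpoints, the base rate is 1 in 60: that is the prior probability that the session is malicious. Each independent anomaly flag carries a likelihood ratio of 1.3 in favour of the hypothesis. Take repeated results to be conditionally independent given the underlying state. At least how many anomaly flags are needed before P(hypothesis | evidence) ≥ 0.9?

Prior odds = (1/60)/(59/60) = 1/59.
Likelihood ratio per anomaly flag = 1.3.
Target odds: 0.9 ÷ 0.1 = 9.
Require 1.3ⁿ ≥ 9 ÷ (1/59) = 531.
1.3²³ ≈417.539 falls short of 531 but 1.3²⁴ ≈542.801 reaches it, so n = 24.

24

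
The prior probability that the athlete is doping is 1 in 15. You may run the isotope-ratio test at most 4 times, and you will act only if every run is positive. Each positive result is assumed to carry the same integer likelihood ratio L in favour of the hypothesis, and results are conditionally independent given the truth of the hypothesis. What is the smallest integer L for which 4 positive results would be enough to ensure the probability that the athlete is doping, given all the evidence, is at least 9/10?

Prior odds = (1/15)/(14/15) = 1/14.
Target odds = 0.9/0.1 = 9.
Need L⁴ ≥ 9 ÷ (1/14) = 126.
3⁴ = 81 < 126 ≤ 256 = 4⁴, so L = 4.

4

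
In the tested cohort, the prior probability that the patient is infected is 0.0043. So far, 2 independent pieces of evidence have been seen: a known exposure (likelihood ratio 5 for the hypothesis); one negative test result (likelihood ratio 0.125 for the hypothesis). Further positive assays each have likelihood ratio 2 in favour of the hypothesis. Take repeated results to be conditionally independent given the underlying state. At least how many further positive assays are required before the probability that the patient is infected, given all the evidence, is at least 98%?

15

Prior odds = 0.0043/0.9957 = 43/9957.
Combined Bayes factor of the evidence already in hand = 5 × 0.125 = 0.625.
Odds after that evidence = (43/9957) × 0.625 = 215/79656.
Target odds = 0.98/0.02 = 49.
Need 2ⁿ ≥ 49 ÷ (215/79656) = 3903144/215.
2¹⁴ = 16384 falls short of 3903144/215 but 2¹⁵ = 32768 reaches it, so n = 15.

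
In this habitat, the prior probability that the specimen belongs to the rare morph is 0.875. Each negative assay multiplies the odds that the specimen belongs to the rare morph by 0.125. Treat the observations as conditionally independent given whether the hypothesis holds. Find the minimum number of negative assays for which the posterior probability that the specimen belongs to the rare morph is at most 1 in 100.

Prior odds = 0.875/0.125 = 7.
Likelihood ratio per negative assay = 0.125.
Target odds: 0.01 ÷ 0.99 = 1/99.
Require 0.125ⁿ ≤ 1/99 ÷ 7 = 1/693.
0.125³ = 0.001953125 is still above 1/693 but 0.125⁴ = 1/4096 is at or below it, so n = 4.

4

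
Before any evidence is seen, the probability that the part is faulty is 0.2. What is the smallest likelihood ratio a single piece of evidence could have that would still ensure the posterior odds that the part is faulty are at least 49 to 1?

196

Prior odds = 0.2/0.8 = 0.25.
Target odds = 49.
Required Bayes factor = 49 ÷ 0.25 = 196.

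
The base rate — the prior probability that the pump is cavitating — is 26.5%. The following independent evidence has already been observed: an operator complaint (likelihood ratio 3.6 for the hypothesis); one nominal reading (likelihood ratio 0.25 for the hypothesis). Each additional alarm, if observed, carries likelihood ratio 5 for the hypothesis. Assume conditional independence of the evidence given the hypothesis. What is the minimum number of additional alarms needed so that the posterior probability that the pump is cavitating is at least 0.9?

Prior odds = 0.265/0.735 = 53/147.
Combined Bayes factor of the evidence already in hand = 3.6 × 0.25 = 0.9.
Odds after that evidence = (53/147) × 0.9 = 159/490.
Target odds = 0.9/0.1 = 9.
Need 5ⁿ ≥ 9 ÷ (159/490) = 1470/53.
5² = 25 falls short of 1470/53 but 5³ = 125 reaches it, so n = 3.

3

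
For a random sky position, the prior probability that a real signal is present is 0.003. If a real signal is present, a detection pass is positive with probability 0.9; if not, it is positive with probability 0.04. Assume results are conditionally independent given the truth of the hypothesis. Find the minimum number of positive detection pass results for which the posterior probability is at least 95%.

Prior odds = 0.003/0.997 = 3/997.
Likelihood ratio of a positive = 0.9/0.04 = 22.5.
Target posterior odds = 0.95/0.05 = 19.
Need (3/997) × 22.5ⁿ ≥ 19, i.e. 22.5ⁿ ≥ 18943/3.
22.5² = 506.25 falls short of 18943/3 but 22.5³ = 11390.625 reaches it, so n = 3.

3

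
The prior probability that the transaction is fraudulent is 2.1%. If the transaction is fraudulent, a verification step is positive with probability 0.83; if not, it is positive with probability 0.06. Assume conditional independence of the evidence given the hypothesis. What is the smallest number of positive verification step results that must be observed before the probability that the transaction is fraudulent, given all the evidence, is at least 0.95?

3

Prior odds: 0.021 ÷ 0.979 = 21/979.
Likelihood ratio of a positive = 0.83/0.06 = 83/6.
Target odds: 0.95 ÷ 0.05 = 19.
Need (21/979) × (83/6)ⁿ ≥ 19, i.e. (83/6)ⁿ ≥ 18601/21.
(83/6)² = 6889/36 falls short of 18601/21 but (83/6)³ = 571787/216 reaches it, so n = 3.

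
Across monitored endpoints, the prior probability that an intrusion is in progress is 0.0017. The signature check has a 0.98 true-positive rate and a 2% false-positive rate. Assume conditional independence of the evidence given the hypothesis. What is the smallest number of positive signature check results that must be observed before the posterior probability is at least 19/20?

3

Prior odds = 0.0017/0.9983 = 17/9983.
Likelihood ratio of a positive result = 0.98/0.02 = 49.
Target odds: 0.95 ÷ 0.05 = 19.
Need (17/9983) × 49ⁿ ≥ 19, i.e. 49ⁿ ≥ 189677/17.
49² = 2401 falls short of 189677/17 but 49³ = 117649 reaches it, so n = 3.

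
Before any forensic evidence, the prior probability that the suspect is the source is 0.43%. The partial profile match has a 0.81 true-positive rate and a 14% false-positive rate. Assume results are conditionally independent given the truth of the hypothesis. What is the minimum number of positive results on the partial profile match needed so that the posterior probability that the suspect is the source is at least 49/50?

6

Prior odds = 0.0043/0.9957 = 43/9957.
Likelihood ratio of a positive result = 0.81/0.14 = 81/14.
Target posterior odds = 0.98/0.02 = 49.
Require (81/14)ⁿ ≥ 49 ÷ (43/9957) = 487893/43.
(81/14)⁵ ≈6483.13 falls short of 487893/43 but (81/14)⁶ ≈37509.6 reaches it, so n = 6.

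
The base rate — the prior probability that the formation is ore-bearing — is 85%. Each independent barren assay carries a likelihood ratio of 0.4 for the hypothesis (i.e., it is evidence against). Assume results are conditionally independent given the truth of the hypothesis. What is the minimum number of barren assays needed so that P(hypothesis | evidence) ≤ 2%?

Prior odds = 0.85/0.15 = 17/3.
Likelihood ratio per barren assay = 0.4.
Target odds: 0.02 ÷ 0.98 = 1/49.
Need (17/3) × 0.4ⁿ ≤ 1/49, i.e. 0.4ⁿ ≤ 3/833.
0.4⁶ = 64/15625 is still above 3/833 but 0.4⁷ = 128/78125 is at or below it, so n = 7.

7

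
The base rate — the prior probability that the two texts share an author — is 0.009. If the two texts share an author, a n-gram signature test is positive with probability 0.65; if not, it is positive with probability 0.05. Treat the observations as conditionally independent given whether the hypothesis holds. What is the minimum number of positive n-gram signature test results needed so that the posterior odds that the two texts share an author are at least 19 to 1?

Prior odds = 0.009/0.991 = 9/991.
Likelihood ratio of a positive = 0.65/0.05 = 13.
Target odds = 19.
Need (9/991) × 13ⁿ ≥ 19, i.e. 13ⁿ ≥ 18829/9.
13² = 169 falls short of 18829/9 but 13³ = 2197 reaches it, so n = 3.

3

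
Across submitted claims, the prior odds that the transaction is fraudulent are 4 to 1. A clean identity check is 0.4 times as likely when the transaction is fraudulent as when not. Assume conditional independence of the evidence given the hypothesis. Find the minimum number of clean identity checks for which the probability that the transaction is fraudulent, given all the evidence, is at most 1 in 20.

5

Prior odds = 4.
Likelihood ratio per clean identity check = 0.4.
Target posterior odds = 0.05/0.95 = 1/19.
Need 4 × 0.4ⁿ ≤ 1/19, i.e. 0.4ⁿ ≤ 1/76.
0.4⁴ = 0.0256 is still above 1/76 but 0.4⁵ = 0.01024 is at or below it, so n = 5.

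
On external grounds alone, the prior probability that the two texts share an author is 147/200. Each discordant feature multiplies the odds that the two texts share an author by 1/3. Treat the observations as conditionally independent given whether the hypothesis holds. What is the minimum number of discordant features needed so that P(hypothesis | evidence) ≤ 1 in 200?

6

Prior odds: 0.735 ÷ 0.265 = 147/53.
Likelihood ratio per discordant feature = 1/3.
Target odds: 0.005 ÷ 0.995 = 1/199.
Need (147/53) × (1/3)ⁿ ≤ 1/199, i.e. (1/3)ⁿ ≤ 53/29253.
(1/3)⁵ = 1/243 is still above 53/29253 but (1/3)⁶ = 1/729 is at or below it, so n = 6.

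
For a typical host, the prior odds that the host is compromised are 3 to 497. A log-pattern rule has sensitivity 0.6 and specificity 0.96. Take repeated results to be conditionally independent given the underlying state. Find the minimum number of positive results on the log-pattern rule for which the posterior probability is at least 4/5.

Prior odds = 3/497.
False-positive rate = 1 − 0.96 = 0.04; likelihood ratio of a positive = 0.6/0.04 = 15.
Target odds: 0.8 ÷ 0.2 = 4.
Need (3/497) × 15ⁿ ≥ 4, i.e. 15ⁿ ≥ 1988/3.
15² = 225 falls short of 1988/3 but 15³ = 3375 reaches it, so n = 3.

3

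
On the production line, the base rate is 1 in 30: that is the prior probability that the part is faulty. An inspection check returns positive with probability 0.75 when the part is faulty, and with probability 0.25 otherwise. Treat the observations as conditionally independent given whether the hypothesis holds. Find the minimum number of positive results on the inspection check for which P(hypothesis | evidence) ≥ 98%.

7

Prior odds: (1/30) ÷ (29/30) = 1/29.
Likelihood ratio of a positive result = 0.75/0.25 = 3.
Target odds: 0.98 ÷ 0.02 = 49.
Require 3ⁿ ≥ 49 ÷ (1/29) = 1421.
3⁶ = 729 falls short of 1421 but 3⁷ = 2187 reaches it, so n = 7.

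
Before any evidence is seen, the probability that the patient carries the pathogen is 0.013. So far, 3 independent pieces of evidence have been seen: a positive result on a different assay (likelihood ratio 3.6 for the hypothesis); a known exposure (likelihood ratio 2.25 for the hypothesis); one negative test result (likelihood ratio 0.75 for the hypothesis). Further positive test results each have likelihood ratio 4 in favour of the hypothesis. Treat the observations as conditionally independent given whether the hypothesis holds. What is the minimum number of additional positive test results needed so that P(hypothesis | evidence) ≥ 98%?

5

Prior odds = 0.013/0.987 = 13/987.
Combined Bayes factor of the evidence already in hand = 3.6 × 2.25 × 0.75 = 6.075.
Odds after that evidence = (13/987) × 6.075 = 1053/13160.
Target odds = 0.98/0.02 = 49.
Need 4ⁿ ≥ 49 ÷ (1053/13160) = 644840/1053.
4⁴ = 256 falls short of 644840/1053 but 4⁵ = 1024 reaches it, so n = 5.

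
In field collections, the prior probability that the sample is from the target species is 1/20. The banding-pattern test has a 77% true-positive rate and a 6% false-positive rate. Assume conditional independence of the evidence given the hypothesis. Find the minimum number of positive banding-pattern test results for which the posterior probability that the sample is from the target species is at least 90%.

3

Prior odds: 0.05 ÷ 0.95 = 1/19.
Likelihood ratio of a positive result = 0.77/0.06 = 77/6.
Target posterior odds = 0.9/0.1 = 9.
Need (1/19) × (77/6)ⁿ ≥ 9, i.e. (77/6)ⁿ ≥ 171.
(77/6)² = 5929/36 falls short of 171 but (77/6)³ = 456533/216 reaches it, so n = 3.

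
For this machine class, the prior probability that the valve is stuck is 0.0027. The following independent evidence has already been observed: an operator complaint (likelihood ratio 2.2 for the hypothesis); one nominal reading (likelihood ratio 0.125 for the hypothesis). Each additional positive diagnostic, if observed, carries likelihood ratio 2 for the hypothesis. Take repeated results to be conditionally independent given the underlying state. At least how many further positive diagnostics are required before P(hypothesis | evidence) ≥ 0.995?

Prior odds = 0.0027/0.9973 = 27/9973.
Combined Bayes factor of the evidence already in hand = 2.2 × 0.125 = 0.275.
Odds after that evidence = (27/9973) × 0.275 = 297/398920.
Target odds = 0.995/0.005 = 199.
Need 2ⁿ ≥ 199 ÷ (297/398920) = 79385080/297.
2¹⁸ = 262144 falls short of 79385080/297 but 2¹⁹ = 524288 reaches it, so n = 19.

19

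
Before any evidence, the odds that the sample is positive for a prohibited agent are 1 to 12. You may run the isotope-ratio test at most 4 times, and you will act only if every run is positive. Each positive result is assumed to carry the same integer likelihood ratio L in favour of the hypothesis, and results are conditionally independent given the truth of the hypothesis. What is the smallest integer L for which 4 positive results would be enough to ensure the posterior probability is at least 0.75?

3

Prior odds = 1/12.
Target odds = 0.75/0.25 = 3.
Need L⁴ ≥ 3 ÷ (1/12) = 36.
2⁴ = 16 < 36 ≤ 81 = 3⁴, so L = 3.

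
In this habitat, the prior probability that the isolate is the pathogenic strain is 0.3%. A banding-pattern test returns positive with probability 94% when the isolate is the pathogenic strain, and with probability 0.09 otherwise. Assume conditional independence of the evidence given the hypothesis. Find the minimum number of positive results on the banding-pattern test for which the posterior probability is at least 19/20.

4

Prior odds = 0.003/0.997 = 3/997.
Likelihood ratio of a positive result = 0.94/0.09 = 94/9.
Target posterior odds = 0.95/0.05 = 19.
Require (94/9)ⁿ ≥ 19 ÷ (3/997) = 18943/3.
(94/9)³ = 830584/729 falls short of 18943/3 but (94/9)⁴ = 78074896/6561 reaches it, so n = 4.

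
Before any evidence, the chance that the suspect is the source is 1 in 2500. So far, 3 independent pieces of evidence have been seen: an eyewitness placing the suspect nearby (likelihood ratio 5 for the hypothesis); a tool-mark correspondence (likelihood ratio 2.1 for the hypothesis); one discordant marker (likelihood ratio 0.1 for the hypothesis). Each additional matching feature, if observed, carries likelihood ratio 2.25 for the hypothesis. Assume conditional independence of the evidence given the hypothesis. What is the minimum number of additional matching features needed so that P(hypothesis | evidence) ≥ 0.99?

16

Prior odds = 0.0004/0.9996 = 1/2499.
Combined Bayes factor of the evidence already in hand = 5 × 2.1 × 0.1 = 1.05.
Odds after that evidence = (1/2499) × 1.05 = 1/2380.
Target odds = 0.99/0.01 = 99.
Need 2.25ⁿ ≥ 99 ÷ (1/2380) = 235620.
2.25¹⁵ ≈191751 falls short of 235620 but 2.25¹⁶ ≈431440 reaches it, so n = 16.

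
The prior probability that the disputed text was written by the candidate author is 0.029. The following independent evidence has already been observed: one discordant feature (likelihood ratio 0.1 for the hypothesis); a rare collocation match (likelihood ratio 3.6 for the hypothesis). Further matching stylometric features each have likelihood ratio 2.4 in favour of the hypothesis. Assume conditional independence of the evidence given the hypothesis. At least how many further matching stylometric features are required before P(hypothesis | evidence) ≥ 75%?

Prior odds = 0.029/0.971 = 29/971.
Combined Bayes factor of the evidence already in hand = 0.1 × 3.6 = 0.36.
Odds after that evidence = (29/971) × 0.36 = 261/24275.
Target odds = 0.75/0.25 = 3.
Need 2.4ⁿ ≥ 3 ÷ (261/24275) = 24275/87.
2.4⁶ = 2985984/15625 falls short of 24275/87 but 2.4⁷ = 35831808/78125 reaches it, so n = 7.

7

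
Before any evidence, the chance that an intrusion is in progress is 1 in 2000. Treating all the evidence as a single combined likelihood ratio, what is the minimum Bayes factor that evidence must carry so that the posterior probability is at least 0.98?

Prior odds = 0.0005/0.9995 = 1/1999.
Target odds = 0.98/0.02 = 49.
Required Bayes factor = 49 ÷ (1/1999) = 97951.

97951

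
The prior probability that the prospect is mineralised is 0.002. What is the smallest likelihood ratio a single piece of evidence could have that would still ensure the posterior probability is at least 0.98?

24451

Prior odds = 0.002/0.998 = 1/499.
Target odds = 0.98/0.02 = 49.
Required Bayes factor = 49 ÷ (1/499) = 24451.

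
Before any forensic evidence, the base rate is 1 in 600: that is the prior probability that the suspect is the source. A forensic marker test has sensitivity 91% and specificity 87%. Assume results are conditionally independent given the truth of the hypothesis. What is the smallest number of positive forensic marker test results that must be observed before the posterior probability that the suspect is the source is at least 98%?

6

Prior odds = (1/600)/(599/600) = 1/599.
False-positive rate = 1 − 0.87 = 0.13; likelihood ratio of a positive = 0.91/0.13 = 7.
Target odds: 0.98 ÷ 0.02 = 49.
Need (1/599) × 7ⁿ ≥ 49, i.e. 7ⁿ ≥ 29351.
7⁵ = 16807 falls short of 29351 but 7⁶ = 117649 reaches it, so n = 6.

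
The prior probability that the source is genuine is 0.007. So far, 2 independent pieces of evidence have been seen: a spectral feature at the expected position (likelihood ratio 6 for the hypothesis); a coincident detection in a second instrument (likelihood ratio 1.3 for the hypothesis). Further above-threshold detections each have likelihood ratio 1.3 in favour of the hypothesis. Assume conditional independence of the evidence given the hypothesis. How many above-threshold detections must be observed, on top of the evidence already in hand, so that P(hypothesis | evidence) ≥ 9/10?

Prior odds = 0.007/0.993 = 7/993.
Combined Bayes factor of the evidence already in hand = 6 × 1.3 = 7.8.
Odds after that evidence = (7/993) × 7.8 = 91/1655.
Target odds = 0.9/0.1 = 9.
Need 1.3ⁿ ≥ 9 ÷ (91/1655) = 14895/91.
1.3¹⁹ ≈146.192 falls short of 14895/91 but 1.3²⁰ ≈190.05 reaches it, so n = 20.

20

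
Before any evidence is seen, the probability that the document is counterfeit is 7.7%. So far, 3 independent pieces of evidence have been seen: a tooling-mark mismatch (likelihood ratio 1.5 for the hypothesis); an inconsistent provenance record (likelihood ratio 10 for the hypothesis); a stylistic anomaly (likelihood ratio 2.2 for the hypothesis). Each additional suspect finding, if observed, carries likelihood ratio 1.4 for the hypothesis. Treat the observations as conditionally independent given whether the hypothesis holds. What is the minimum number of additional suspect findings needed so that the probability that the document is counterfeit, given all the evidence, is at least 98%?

Prior odds = 0.077/0.923 = 77/923.
Combined Bayes factor of the evidence already in hand = 1.5 × 10 × 2.2 = 33.
Odds after that evidence = (77/923) × 33 = 2541/923.
Target odds = 0.98/0.02 = 49.
Need 1.4ⁿ ≥ 49 ÷ (2541/923) = 6461/363.
1.4⁸ = 5764801/390625 falls short of 6461/363 but 1.4⁹ = 40353607/1953125 reaches it, so n = 9.

9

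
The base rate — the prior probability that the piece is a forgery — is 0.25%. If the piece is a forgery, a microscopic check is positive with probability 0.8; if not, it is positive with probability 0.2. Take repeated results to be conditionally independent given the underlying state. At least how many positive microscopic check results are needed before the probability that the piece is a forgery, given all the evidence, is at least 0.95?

Prior odds: 0.0025 ÷ 0.9975 = 1/399.
Likelihood ratio of a positive = 0.8/0.2 = 4.
Target posterior odds = 0.95/0.05 = 19.
Need (1/399) × 4ⁿ ≥ 19, i.e. 4ⁿ ≥ 7581.
4⁶ = 4096 falls short of 7581 but 4⁷ = 16384 reaches it, so n = 7.

7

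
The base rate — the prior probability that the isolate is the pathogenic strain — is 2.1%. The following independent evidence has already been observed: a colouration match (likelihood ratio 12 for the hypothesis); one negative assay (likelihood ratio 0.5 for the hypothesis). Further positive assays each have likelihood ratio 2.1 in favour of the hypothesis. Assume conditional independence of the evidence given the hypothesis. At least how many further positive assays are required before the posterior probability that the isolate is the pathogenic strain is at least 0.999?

13

Prior odds = 0.021/0.979 = 21/979.
Combined Bayes factor of the evidence already in hand = 12 × 0.5 = 6.
Odds after that evidence = (21/979) × 6 = 126/979.
Target odds = 0.999/0.001 = 999.
Need 2.1ⁿ ≥ 999 ÷ (126/979) = 108669/14.
2.1¹² ≈7355.83 falls short of 108669/14 but 2.1¹³ ≈15447.2 reaches it, so n = 13.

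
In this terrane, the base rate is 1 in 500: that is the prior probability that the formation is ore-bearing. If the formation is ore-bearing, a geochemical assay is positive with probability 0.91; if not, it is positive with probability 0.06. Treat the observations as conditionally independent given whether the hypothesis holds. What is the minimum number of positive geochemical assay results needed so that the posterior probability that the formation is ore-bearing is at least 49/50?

4

Prior odds = 0.002/0.998 = 1/499.
Likelihood ratio of a positive = 0.91/0.06 = 91/6.
Target posterior odds = 0.98/0.02 = 49.
Require (91/6)ⁿ ≥ 49 ÷ (1/499) = 24451.
(91/6)³ = 753571/216 falls short of 24451 but (91/6)⁴ = 68574961/1296 reaches it, so n = 4.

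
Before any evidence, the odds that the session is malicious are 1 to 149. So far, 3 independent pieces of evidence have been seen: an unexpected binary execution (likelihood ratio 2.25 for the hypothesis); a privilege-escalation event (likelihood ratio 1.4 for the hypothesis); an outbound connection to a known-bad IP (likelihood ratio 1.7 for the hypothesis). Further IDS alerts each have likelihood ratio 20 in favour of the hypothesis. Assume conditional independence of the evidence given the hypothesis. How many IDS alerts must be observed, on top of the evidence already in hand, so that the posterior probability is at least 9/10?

Prior odds = 1/149.
Combined Bayes factor of the evidence already in hand = 2.25 × 1.4 × 1.7 = 5.355.
Odds after that evidence = (1/149) × 5.355 = 1071/29800.
Target odds = 0.9/0.1 = 9.
Need 20ⁿ ≥ 9 ÷ (1071/29800) = 29800/119.
20¹ = 20 falls short of 29800/119 but 20² = 400 reaches it, so n = 2.

2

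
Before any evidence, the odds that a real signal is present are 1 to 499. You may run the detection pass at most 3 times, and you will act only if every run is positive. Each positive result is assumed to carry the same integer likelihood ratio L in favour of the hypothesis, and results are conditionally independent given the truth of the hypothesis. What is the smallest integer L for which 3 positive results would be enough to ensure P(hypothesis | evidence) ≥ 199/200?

Prior odds = 1/499.
Target odds = 0.995/0.005 = 199.
Need L³ ≥ 199 ÷ (1/499) = 99301.
46³ = 97336 < 99301 ≤ 103823 = 47³, so L = 47.

47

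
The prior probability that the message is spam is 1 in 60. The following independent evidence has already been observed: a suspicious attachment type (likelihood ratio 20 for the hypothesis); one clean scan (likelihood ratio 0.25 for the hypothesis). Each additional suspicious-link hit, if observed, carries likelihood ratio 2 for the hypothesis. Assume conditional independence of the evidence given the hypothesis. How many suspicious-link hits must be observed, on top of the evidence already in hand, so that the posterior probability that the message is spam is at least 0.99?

Prior odds = (1/60)/(59/60) = 1/59.
Combined Bayes factor of the evidence already in hand = 20 × 0.25 = 5.
Odds after that evidence = (1/59) × 5 = 5/59.
Target odds = 0.99/0.01 = 99.
Need 2ⁿ ≥ 99 ÷ (5/59) = 1168.2.
2¹⁰ = 1024 falls short of 1168.2 but 2¹¹ = 2048 reaches it, so n = 11.

11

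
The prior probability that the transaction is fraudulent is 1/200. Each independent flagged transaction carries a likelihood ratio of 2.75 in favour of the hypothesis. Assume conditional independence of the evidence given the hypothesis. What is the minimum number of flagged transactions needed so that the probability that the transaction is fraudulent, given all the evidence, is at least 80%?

Prior odds: 0.005 ÷ 0.995 = 1/199.
Likelihood ratio per flagged transaction = 2.75.
Target posterior odds = 0.8/0.2 = 4.
Require 2.75ⁿ ≥ 4 ÷ (1/199) = 796.
2.75⁶ = 1771561/4096 falls short of 796 but 2.75⁷ = 19487171/16384 reaches it, so n = 7.

7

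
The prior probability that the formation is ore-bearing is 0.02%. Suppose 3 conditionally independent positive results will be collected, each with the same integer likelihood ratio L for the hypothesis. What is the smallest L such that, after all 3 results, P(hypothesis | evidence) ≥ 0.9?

36

Prior odds = 0.0002/0.9998 = 1/4999.
Target odds = 0.9/0.1 = 9.
Need L³ ≥ 9 ÷ (1/4999) = 44991.
35³ = 42875 < 44991 ≤ 46656 = 36³, so L = 36.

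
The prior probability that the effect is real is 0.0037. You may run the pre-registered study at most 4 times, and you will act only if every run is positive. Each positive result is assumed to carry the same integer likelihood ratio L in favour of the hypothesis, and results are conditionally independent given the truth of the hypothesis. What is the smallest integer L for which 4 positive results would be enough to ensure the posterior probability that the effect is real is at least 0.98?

11

Prior odds = 0.0037/0.9963 = 37/9963.
Target odds = 0.98/0.02 = 49.
Need L⁴ ≥ 49 ÷ (37/9963) = 488187/37.
10⁴ = 10000 < 488187/37 ≤ 14641 = 11⁴, so L = 11.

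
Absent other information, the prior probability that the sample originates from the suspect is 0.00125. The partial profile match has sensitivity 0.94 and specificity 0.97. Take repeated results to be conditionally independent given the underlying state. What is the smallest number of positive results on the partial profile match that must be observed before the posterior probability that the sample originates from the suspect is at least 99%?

4

Prior odds = 0.00125/0.99875 = 1/799.
False-positive rate = 1 − 0.97 = 0.03; likelihood ratio of a positive = 0.94/0.03 = 94/3.
Target posterior odds = 0.99/0.01 = 99.
Require (94/3)ⁿ ≥ 99 ÷ (1/799) = 79101.
(94/3)³ = 830584/27 falls short of 79101 but (94/3)⁴ = 78074896/81 reaches it, so n = 4.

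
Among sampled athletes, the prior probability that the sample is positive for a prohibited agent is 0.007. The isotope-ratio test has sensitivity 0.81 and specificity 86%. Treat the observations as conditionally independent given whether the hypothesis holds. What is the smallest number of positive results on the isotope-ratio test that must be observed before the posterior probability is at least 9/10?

Prior odds = 0.007/0.993 = 7/993.
False-positive rate = 1 − 0.86 = 0.14; likelihood ratio of a positive = 0.81/0.14 = 81/14.
Target odds: 0.9 ÷ 0.1 = 9.
Require (81/14)ⁿ ≥ 9 ÷ (7/993) = 8937/7.
(81/14)⁴ = 43046721/38416 falls short of 8937/7 but (81/14)⁵ ≈6483.13 reaches it, so n = 5.

5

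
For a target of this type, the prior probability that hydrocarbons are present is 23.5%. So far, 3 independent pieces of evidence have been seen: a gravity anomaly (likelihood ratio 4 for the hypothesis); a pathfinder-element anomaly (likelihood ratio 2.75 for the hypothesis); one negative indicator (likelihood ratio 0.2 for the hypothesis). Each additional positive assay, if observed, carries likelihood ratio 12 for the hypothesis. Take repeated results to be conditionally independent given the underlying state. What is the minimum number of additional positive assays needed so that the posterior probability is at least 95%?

Prior odds = 0.235/0.765 = 47/153.
Combined Bayes factor of the evidence already in hand = 4 × 2.75 × 0.2 = 2.2.
Odds after that evidence = (47/153) × 2.2 = 517/765.
Target odds = 0.95/0.05 = 19.
Need 12ⁿ ≥ 19 ÷ (517/765) = 14535/517.
12¹ = 12 falls short of 14535/517 but 12² = 144 reaches it, so n = 2.

2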